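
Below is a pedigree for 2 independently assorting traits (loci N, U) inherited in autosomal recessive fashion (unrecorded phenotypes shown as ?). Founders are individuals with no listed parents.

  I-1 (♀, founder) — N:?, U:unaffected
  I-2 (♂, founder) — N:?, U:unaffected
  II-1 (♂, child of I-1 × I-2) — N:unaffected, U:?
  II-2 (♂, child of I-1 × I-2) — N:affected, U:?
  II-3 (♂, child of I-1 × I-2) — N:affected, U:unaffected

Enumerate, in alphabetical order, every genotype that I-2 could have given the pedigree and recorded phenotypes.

I-2 ∈ {Nn UU, Nn Uu, nn UU, nn Uu}

N/I-1 ? ·: Nn|nn
N/I-2 ? ·: Nn|nn
N/II-1 un I-1×I-2: NN|Nn
N/II-2 aff I-1×I-2: nn
N/II-3 aff I-1×I-2: nn
⇒ N over [I-1,I-2,II-1,II-2,II-3]: 4 consistent
U/I-1 un ·: UU|Uu
U/I-2 un ·: UU|Uu
U/II-1 ? I-1×I-2: UU|Uu|uu
U/II-2 ? I-1×I-2: UU|Uu|uu
U/II-3 un I-1×I-2: UU|Uu
⇒ U over [I-1,I-2,II-1,II-2,II-3]: 35 consistent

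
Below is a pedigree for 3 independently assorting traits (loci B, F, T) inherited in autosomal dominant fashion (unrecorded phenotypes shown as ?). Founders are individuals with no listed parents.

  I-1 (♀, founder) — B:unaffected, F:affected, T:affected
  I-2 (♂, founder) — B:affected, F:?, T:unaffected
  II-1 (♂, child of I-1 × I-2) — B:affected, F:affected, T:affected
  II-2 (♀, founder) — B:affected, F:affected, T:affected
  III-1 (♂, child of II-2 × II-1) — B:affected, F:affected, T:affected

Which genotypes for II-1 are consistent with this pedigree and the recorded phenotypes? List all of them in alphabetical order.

II-1 ∈ {Bb FF Tt, Bb Ff Tt}

B/I-1 un ·: bb
B/I-2 aff ·: Bb|BB
B/II-1 aff I-1×I-2: Bb
B/II-2 aff ·: Bb|BB
B/III-1 aff II-2×II-1: Bb|BB
⇒ B over [I-1,I-2,II-1,II-2,III-1]: 8 consistent
F/I-1 aff ·: Ff|FF
F/I-2 ? ·: ff|Ff|FF
F/II-1 aff I-1×I-2: Ff|FF
F/II-2 aff ·: Ff|FF
F/III-1 aff II-2×II-1: Ff|FF
⇒ F over [I-1,I-2,II-1,II-2,III-1]: 32 consistent
T/I-1 aff ·: Tt|TT
T/I-2 un ·: tt
T/II-1 aff I-1×I-2: Tt
T/II-2 aff ·: Tt|TT
T/III-1 aff II-2×II-1: Tt|TT
⇒ T over [I-1,I-2,II-1,II-2,III-1]: 8 consistent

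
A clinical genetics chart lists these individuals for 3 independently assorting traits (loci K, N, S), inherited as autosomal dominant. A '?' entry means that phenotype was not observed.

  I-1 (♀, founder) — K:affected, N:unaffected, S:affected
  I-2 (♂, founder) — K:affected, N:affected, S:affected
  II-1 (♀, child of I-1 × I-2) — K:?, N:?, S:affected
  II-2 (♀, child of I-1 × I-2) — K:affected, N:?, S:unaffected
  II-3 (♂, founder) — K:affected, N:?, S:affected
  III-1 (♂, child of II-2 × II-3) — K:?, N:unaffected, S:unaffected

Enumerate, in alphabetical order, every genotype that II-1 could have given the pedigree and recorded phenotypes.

K/I-1 aff ·: Kk|KK
K/I-2 aff ·: Kk|KK
K/II-1 ? I-1×I-2: kk|Kk|KK
K/II-2 aff I-1×I-2: Kk|KK
K/II-3 aff ·: Kk|KK
K/III-1 ? II-2×II-3: kk|Kk|KK
⇒ K over [I-1,I-2,II-1,II-2,II-3,III-1]: 59 consistent
N/I-1 un ·: nn
N/I-2 aff ·: Nn|NN
N/II-1 ? I-1×I-2: nn|Nn
N/II-2 ? I-1×I-2: nn|Nn
N/II-3 ? ·: nn|Nn
N/III-1 un II-2×II-3: nn
⇒ N over [I-1,I-2,II-1,II-2,II-3,III-1]: 10 consistent
S/I-1 aff ·: Ss
S/I-2 aff ·: Ss
S/II-1 aff I-1×I-2: Ss|SS
S/II-2 un I-1×I-2: ss
S/II-3 aff ·: Ss
S/III-1 un II-2×II-3: ss
⇒ S over [I-1,I-2,II-1,II-2,II-3,III-1]: 2 consistent

II-1 ∈ {KK Nn SS, KK Nn Ss, KK nn SS, KK nn Ss, Kk Nn SS, Kk Nn Ss, Kk nn SS, Kk nn Ss, kk Nn SS, kk Nn Ss, kk nn SS, kk nn Ss}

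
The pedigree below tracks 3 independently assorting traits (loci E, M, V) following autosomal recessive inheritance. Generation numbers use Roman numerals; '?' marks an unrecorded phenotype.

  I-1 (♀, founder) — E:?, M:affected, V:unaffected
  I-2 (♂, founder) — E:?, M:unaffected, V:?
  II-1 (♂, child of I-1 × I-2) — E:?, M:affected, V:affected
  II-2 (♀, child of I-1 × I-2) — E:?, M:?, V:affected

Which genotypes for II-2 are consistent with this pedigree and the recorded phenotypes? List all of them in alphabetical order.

II-2 ∈ {EE Mm vv, EE mm vv, Ee Mm vv, Ee mm vv, ee Mm vv, ee mm vv}

E/I-1 ? ·: EE|Ee|ee
E/I-2 ? ·: EE|Ee|ee
E/II-1 ? I-1×I-2: EE|Ee|ee
E/II-2 ? I-1×I-2: EE|Ee|ee
⇒ E over [I-1,I-2,II-1,II-2]: 29 consistent
M/I-1 aff ·: mm
M/I-2 un ·: Mm
M/II-1 aff I-1×I-2: mm
M/II-2 ? I-1×I-2: Mm|mm
⇒ M over [I-1,I-2,II-1,II-2]: 2 consistent
V/I-1 un ·: Vv
V/I-2 ? ·: Vv|vv
V/II-1 aff I-1×I-2: vv
V/II-2 aff I-1×I-2: vv
⇒ V over [I-1,I-2,II-1,II-2]: 2 consistent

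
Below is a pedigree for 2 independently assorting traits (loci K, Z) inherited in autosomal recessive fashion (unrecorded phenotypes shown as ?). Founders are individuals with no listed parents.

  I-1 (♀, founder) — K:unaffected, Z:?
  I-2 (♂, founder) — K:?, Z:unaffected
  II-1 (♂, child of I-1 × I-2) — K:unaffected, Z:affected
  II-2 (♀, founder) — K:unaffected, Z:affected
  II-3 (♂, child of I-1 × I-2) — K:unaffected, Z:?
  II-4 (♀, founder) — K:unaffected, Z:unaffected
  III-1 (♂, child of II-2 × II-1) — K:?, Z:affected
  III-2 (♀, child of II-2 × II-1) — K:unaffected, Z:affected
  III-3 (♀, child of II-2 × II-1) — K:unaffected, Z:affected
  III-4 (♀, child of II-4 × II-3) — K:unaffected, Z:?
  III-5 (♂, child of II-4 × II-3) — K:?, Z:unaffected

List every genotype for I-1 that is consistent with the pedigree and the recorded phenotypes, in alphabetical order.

K/I-1 un ·: KK|Kk
K/I-2 ? ·: KK|Kk|kk
K/II-1 un I-1×I-2: KK|Kk
K/II-2 un ·: KK|Kk
K/II-3 un I-1×I-2: KK|Kk
K/II-4 un ·: KK|Kk
K/III-1 ? II-2×II-1: KK|Kk|kk
K/III-2 un II-2×II-1: KK|Kk
K/III-3 un II-2×II-1: KK|Kk
K/III-4 un II-4×II-3: KK|Kk
K/III-5 ? II-4×II-3: KK|Kk|kk
⇒ K over [I-1,I-2,II-1,II-2,II-3,II-4,III-1,III-2,III-3,III-4,III-5]: 1750 consistent
Z/I-1 ? ·: Zz|zz
Z/I-2 un ·: Zz
Z/II-1 aff I-1×I-2: zz
Z/II-2 aff ·: zz
Z/II-3 ? I-1×I-2: ZZ|Zz|zz
Z/II-4 un ·: ZZ|Zz
Z/III-1 aff II-2×II-1: zz
Z/III-2 aff II-2×II-1: zz
Z/III-3 aff II-2×II-1: zz
Z/III-4 ? II-4×II-3: ZZ|Zz|zz
Z/III-5 un II-4×II-3: ZZ|Zz
⇒ Z over [I-1,I-2,II-1,II-2,II-3,II-4,III-1,III-2,III-3,III-4,III-5]: 31 consistent

I-1 ∈ {KK Zz, KK zz, Kk Zz, Kk zz}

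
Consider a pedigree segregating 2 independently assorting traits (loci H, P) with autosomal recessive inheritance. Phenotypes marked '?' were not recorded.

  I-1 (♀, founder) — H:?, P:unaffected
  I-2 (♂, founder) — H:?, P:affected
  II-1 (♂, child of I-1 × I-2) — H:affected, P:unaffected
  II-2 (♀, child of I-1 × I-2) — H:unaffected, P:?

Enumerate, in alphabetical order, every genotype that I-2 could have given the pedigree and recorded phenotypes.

H/I-1 ? ·: Hh|hh
H/I-2 ? ·: Hh|hh
H/II-1 aff I-1×I-2: hh
H/II-2 un I-1×I-2: HH|Hh
⇒ H over [I-1,I-2,II-1,II-2]: 4 consistent
P/I-1 un ·: PP|Pp
P/I-2 aff ·: pp
P/II-1 un I-1×I-2: Pp
P/II-2 ? I-1×I-2: Pp|pp
⇒ P over [I-1,I-2,II-1,II-2]: 3 consistent

I-2 ∈ {Hh pp, hh pp}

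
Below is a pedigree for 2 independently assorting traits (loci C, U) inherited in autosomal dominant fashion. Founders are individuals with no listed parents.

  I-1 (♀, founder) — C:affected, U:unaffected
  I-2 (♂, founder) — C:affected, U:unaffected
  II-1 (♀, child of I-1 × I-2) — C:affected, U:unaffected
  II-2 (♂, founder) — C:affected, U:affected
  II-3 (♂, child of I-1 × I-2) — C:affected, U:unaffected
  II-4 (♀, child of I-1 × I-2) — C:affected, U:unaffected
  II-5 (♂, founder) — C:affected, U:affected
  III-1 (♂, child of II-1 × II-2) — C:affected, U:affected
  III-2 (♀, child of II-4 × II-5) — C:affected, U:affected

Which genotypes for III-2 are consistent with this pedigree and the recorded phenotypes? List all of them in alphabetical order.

C/I-1 aff ·: Cc|CC
C/I-2 aff ·: Cc|CC
C/II-1 aff I-1×I-2: Cc|CC
C/II-2 aff ·: Cc|CC
C/II-3 aff I-1×I-2: Cc|CC
C/II-4 aff I-1×I-2: Cc|CC
C/II-5 aff ·: Cc|CC
C/III-1 aff II-1×II-2: Cc|CC
C/III-2 aff II-4×II-5: Cc|CC
⇒ C over [I-1,I-2,II-1,II-2,II-3,II-4,II-5,III-1,III-2]: 303 consistent
U/I-1 un ·: uu
U/I-2 un ·: uu
U/II-1 un I-1×I-2: uu
U/II-2 aff ·: Uu|UU
U/II-3 un I-1×I-2: uu
U/II-4 un I-1×I-2: uu
U/II-5 aff ·: Uu|UU
U/III-1 aff II-1×II-2: Uu
U/III-2 aff II-4×II-5: Uu
⇒ U over [I-1,I-2,II-1,II-2,II-3,II-4,II-5,III-1,III-2]: 4 consistent

III-2 ∈ {CC Uu, Cc Uu}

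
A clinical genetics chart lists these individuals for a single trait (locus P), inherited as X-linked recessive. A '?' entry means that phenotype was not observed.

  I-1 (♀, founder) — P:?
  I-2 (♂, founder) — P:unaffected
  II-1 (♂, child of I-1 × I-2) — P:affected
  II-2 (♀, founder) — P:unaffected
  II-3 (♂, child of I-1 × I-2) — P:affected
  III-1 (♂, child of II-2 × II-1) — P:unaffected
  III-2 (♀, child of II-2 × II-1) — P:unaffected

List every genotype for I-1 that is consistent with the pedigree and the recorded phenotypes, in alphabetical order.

P/I-1 ? ·: X^PX^p|X^pX^p
P/I-2 un ·: X^PY
P/II-1 aff I-1×I-2: X^pY
P/II-2 un ·: X^PX^P|X^PX^p
P/II-3 aff I-1×I-2: X^pY
P/III-1 un II-2×II-1: X^PY
P/III-2 un II-2×II-1: X^PX^p
⇒ P over [I-1,I-2,II-1,II-2,II-3,III-1,III-2]: 4 consistent

I-1 ∈ {X^PX^p, X^pX^p}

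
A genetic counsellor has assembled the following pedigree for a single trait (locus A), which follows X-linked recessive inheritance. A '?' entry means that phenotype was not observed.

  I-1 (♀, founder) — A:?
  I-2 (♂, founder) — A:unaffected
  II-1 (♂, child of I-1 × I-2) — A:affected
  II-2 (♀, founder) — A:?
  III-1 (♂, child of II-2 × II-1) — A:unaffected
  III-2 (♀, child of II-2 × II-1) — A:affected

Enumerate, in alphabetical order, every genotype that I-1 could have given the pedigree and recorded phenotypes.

I-1 ∈ {X^AX^a, X^aX^a}

A/I-1 ? ·: X^AX^a|X^aX^a
A/I-2 un ·: X^AY
A/II-1 aff I-1×I-2: X^aY
A/II-2 ? ·: X^AX^a
A/III-1 un II-2×II-1: X^AY
A/III-2 aff II-2×II-1: X^aX^a
⇒ A over [I-1,I-2,II-1,II-2,III-1,III-2]: 2 consistent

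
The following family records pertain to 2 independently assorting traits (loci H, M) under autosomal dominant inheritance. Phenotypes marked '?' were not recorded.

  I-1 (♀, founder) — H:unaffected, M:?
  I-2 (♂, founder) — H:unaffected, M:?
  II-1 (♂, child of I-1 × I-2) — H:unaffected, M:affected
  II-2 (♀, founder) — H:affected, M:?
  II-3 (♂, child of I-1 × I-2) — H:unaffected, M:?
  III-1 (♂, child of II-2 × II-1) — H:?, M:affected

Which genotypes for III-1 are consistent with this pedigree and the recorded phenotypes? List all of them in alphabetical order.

H/I-1 un ·: hh
H/I-2 un ·: hh
H/II-1 un I-1×I-2: hh
H/II-2 aff ·: Hh|HH
H/II-3 un I-1×I-2: hh
H/III-1 ? II-2×II-1: hh|Hh
⇒ H over [I-1,I-2,II-1,II-2,II-3,III-1]: 3 consistent
M/I-1 ? ·: mm|Mm|MM
M/I-2 ? ·: mm|Mm|MM
M/II-1 aff I-1×I-2: Mm|MM
M/II-2 ? ·: mm|Mm|MM
M/II-3 ? I-1×I-2: mm|Mm|MM
M/III-1 aff II-2×II-1: Mm|MM
⇒ M over [I-1,I-2,II-1,II-2,II-3,III-1]: 97 consistent

III-1 ∈ {Hh MM, Hh Mm, hh MM, hh Mm}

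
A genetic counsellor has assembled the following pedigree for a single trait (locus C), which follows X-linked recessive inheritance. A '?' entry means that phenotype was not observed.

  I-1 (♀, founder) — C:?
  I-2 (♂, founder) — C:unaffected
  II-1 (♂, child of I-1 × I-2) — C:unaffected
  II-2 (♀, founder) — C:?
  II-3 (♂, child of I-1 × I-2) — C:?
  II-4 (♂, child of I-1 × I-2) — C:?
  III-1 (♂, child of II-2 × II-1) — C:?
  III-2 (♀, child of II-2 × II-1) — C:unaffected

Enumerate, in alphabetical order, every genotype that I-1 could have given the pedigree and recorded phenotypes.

I-1 ∈ {X^CX^C, X^CX^c}

C/I-1 ? ·: X^CX^C|X^CX^c
C/I-2 un ·: X^CY
C/II-1 un I-1×I-2: X^CY
C/II-2 ? ·: X^CX^C|X^CX^c|X^cX^c
C/II-3 ? I-1×I-2: X^CY|X^cY
C/II-4 ? I-1×I-2: X^CY|X^cY
C/III-1 ? II-2×II-1: X^CY|X^cY
C/III-2 un II-2×II-1: X^CX^C|X^CX^c
⇒ C over [I-1,I-2,II-1,II-2,II-3,II-4,III-1,III-2]: 30 consistent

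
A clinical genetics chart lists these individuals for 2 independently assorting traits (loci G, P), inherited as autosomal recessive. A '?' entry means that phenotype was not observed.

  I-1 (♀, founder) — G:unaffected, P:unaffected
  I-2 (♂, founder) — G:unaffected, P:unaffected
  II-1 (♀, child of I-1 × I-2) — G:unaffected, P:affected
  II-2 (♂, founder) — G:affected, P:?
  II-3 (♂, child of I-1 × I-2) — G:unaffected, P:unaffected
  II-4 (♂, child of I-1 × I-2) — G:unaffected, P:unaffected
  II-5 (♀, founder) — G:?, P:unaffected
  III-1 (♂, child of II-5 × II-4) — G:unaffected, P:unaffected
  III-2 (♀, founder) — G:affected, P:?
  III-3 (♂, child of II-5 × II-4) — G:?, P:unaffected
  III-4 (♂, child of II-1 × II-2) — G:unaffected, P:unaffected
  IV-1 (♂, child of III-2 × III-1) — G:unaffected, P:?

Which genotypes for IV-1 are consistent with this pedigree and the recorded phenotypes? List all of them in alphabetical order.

IV-1 ∈ {Gg PP, Gg Pp, Gg pp}

G/I-1 un ·: GG|Gg
G/I-2 un ·: GG|Gg
G/II-1 un I-1×I-2: GG|Gg
G/II-2 aff ·: gg
G/II-3 un I-1×I-2: GG|Gg
G/II-4 un I-1×I-2: GG|Gg
G/II-5 ? ·: GG|Gg|gg
G/III-1 un II-5×II-4: GG|Gg
G/III-2 aff ·: gg
G/III-3 ? II-5×II-4: GG|Gg|gg
G/III-4 un II-1×II-2: Gg
G/IV-1 un III-2×III-1: Gg
⇒ G over [I-1,I-2,II-1,II-2,II-3,II-4,II-5,III-1,III-2,III-3,III-4,IV-1]: 222 consistent
P/I-1 un ·: Pp
P/I-2 un ·: Pp
P/II-1 aff I-1×I-2: pp
P/II-2 ? ·: PP|Pp
P/II-3 un I-1×I-2: PP|Pp
P/II-4 un I-1×I-2: PP|Pp
P/II-5 un ·: PP|Pp
P/III-1 un II-5×II-4: PP|Pp
P/III-2 ? ·: PP|Pp|pp
P/III-3 un II-5×II-4: PP|Pp
P/III-4 un II-1×II-2: Pp
P/IV-1 ? III-2×III-1: PP|Pp|pp
⇒ P over [I-1,I-2,II-1,II-2,II-3,II-4,II-5,III-1,III-2,III-3,III-4,IV-1]: 280 consistent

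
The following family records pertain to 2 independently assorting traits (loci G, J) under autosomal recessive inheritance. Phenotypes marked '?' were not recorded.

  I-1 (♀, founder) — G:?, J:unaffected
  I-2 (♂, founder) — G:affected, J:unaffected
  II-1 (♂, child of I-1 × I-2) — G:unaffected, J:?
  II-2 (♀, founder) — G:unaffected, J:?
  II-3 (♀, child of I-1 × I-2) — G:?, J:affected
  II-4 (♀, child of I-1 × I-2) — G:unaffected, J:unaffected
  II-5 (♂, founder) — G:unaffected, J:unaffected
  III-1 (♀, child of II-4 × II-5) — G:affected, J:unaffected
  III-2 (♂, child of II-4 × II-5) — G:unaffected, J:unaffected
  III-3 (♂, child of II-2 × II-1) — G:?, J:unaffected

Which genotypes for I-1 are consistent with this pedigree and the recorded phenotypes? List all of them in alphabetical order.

I-1 ∈ {GG Jj, Gg Jj}

G/I-1 ? ·: GG|Gg
G/I-2 aff ·: gg
G/II-1 un I-1×I-2: Gg
G/II-2 un ·: GG|Gg
G/II-3 ? I-1×I-2: Gg|gg
G/II-4 un I-1×I-2: Gg
G/II-5 un ·: Gg
G/III-1 aff II-4×II-5: gg
G/III-2 un II-4×II-5: GG|Gg
G/III-3 ? II-2×II-1: GG|Gg|gg
⇒ G over [I-1,I-2,II-1,II-2,II-3,II-4,II-5,III-1,III-2,III-3]: 30 consistent
J/I-1 un ·: Jj
J/I-2 un ·: Jj
J/II-1 ? I-1×I-2: JJ|Jj|jj
J/II-2 ? ·: JJ|Jj|jj
J/II-3 aff I-1×I-2: jj
J/II-4 un I-1×I-2: JJ|Jj
J/II-5 un ·: JJ|Jj
J/III-1 un II-4×II-5: JJ|Jj
J/III-2 un II-4×II-5: JJ|Jj
J/III-3 un II-2×II-1: JJ|Jj
⇒ J over [I-1,I-2,II-1,II-2,II-3,II-4,II-5,III-1,III-2,III-3]: 143 consistent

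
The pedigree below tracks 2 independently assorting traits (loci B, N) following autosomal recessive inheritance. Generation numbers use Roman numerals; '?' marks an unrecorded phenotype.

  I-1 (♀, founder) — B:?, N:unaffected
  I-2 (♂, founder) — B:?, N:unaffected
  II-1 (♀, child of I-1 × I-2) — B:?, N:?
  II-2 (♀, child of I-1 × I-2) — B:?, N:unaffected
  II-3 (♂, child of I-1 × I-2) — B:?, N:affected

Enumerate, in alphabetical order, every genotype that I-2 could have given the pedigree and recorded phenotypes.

B/I-1 ? ·: BB|Bb|bb
B/I-2 ? ·: BB|Bb|bb
B/II-1 ? I-1×I-2: BB|Bb|bb
B/II-2 ? I-1×I-2: BB|Bb|bb
B/II-3 ? I-1×I-2: BB|Bb|bb
⇒ B over [I-1,I-2,II-1,II-2,II-3]: 63 consistent
N/I-1 un ·: Nn
N/I-2 un ·: Nn
N/II-1 ? I-1×I-2: NN|Nn|nn
N/II-2 un I-1×I-2: NN|Nn
N/II-3 aff I-1×I-2: nn
⇒ N over [I-1,I-2,II-1,II-2,II-3]: 6 consistent

I-2 ∈ {BB Nn, Bb Nn, bb Nn}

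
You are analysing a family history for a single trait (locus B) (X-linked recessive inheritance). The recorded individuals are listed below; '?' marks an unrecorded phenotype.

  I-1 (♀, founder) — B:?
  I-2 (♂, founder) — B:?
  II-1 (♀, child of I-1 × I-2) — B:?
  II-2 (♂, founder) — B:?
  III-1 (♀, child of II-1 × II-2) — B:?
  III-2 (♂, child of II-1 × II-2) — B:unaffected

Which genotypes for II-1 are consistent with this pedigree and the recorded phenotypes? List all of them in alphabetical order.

II-1 ∈ {X^BX^B, X^BX^b}

B/I-1 ? ·: X^BX^B|X^BX^b|X^bX^b
B/I-2 ? ·: X^BY|X^bY
B/II-1 ? I-1×I-2: X^BX^B|X^BX^b
B/II-2 ? ·: X^BY|X^bY
B/III-1 ? II-1×II-2: X^BX^B|X^BX^b|X^bX^b
B/III-2 un II-1×II-2: X^BY
⇒ B over [I-1,I-2,II-1,II-2,III-1,III-2]: 20 consistent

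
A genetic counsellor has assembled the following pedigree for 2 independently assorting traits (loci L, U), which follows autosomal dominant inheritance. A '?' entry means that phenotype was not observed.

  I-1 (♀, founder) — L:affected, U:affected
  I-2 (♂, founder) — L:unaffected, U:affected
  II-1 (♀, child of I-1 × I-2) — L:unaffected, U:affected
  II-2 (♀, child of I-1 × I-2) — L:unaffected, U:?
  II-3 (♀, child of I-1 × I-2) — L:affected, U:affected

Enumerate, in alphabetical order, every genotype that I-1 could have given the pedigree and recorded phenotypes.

I-1 ∈ {Ll UU, Ll Uu}

L/I-1 aff ·: Ll
L/I-2 un ·: ll
L/II-1 un I-1×I-2: ll
L/II-2 un I-1×I-2: ll
L/II-3 aff I-1×I-2: Ll
⇒ L over [I-1,I-2,II-1,II-2,II-3]: 1 consistent
U/I-1 aff ·: Uu|UU
U/I-2 aff ·: Uu|UU
U/II-1 aff I-1×I-2: Uu|UU
U/II-2 ? I-1×I-2: uu|Uu|UU
U/II-3 aff I-1×I-2: Uu|UU
⇒ U over [I-1,I-2,II-1,II-2,II-3]: 29 consistent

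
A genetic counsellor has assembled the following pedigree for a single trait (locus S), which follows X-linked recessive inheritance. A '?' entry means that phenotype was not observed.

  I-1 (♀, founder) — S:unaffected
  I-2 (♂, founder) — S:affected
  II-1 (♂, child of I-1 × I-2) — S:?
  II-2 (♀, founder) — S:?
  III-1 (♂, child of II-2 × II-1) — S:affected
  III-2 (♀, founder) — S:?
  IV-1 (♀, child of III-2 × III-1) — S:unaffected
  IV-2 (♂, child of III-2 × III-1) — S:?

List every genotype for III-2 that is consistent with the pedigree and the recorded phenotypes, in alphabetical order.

S/I-1 un ·: X^SX^S|X^SX^s
S/I-2 aff ·: X^sY
S/II-1 ? I-1×I-2: X^SY|X^sY
S/II-2 ? ·: X^SX^s|X^sX^s
S/III-1 aff II-2×II-1: X^sY
S/III-2 ? ·: X^SX^S|X^SX^s
S/IV-1 un III-2×III-1: X^SX^s
S/IV-2 ? III-2×III-1: X^SY|X^sY
⇒ S over [I-1,I-2,II-1,II-2,III-1,III-2,IV-1,IV-2]: 18 consistent

III-2 ∈ {X^SX^S, X^SX^s}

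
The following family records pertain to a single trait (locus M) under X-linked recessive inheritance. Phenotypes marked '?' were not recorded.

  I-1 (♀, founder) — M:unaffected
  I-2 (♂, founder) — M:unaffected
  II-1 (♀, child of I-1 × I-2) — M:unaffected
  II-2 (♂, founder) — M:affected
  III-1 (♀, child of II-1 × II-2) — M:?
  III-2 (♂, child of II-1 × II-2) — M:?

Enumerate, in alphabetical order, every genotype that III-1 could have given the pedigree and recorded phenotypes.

M/I-1 un ·: X^MX^M|X^MX^m
M/I-2 un ·: X^MY
M/II-1 un I-1×I-2: X^MX^M|X^MX^m
M/II-2 aff ·: X^mY
M/III-1 ? II-1×II-2: X^MX^m|X^mX^m
M/III-2 ? II-1×II-2: X^MY|X^mY
⇒ M over [I-1,I-2,II-1,II-2,III-1,III-2]: 6 consistent

III-1 ∈ {X^MX^m, X^mX^m}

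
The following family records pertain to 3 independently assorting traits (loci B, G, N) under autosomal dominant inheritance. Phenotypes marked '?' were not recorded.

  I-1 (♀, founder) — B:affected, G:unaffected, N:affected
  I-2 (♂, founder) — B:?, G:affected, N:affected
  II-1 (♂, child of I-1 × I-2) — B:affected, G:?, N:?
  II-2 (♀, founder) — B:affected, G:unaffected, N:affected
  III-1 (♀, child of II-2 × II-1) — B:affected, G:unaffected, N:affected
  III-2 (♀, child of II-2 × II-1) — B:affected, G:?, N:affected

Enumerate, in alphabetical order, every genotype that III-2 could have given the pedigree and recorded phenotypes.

B/I-1 aff ·: Bb|BB
B/I-2 ? ·: bb|Bb|BB
B/II-1 aff I-1×I-2: Bb|BB
B/II-2 aff ·: Bb|BB
B/III-1 aff II-2×II-1: Bb|BB
B/III-2 aff II-2×II-1: Bb|BB
⇒ B over [I-1,I-2,II-1,II-2,III-1,III-2]: 60 consistent
G/I-1 un ·: gg
G/I-2 aff ·: Gg|GG
G/II-1 ? I-1×I-2: gg|Gg
G/II-2 un ·: gg
G/III-1 un II-2×II-1: gg
G/III-2 ? II-2×II-1: gg|Gg
⇒ G over [I-1,I-2,II-1,II-2,III-1,III-2]: 5 consistent
N/I-1 aff ·: Nn|NN
N/I-2 aff ·: Nn|NN
N/II-1 ? I-1×I-2: nn|Nn|NN
N/II-2 aff ·: Nn|NN
N/III-1 aff II-2×II-1: Nn|NN
N/III-2 aff II-2×II-1: Nn|NN
⇒ N over [I-1,I-2,II-1,II-2,III-1,III-2]: 46 consistent

III-2 ∈ {BB Gg NN, BB Gg Nn, BB gg NN, BB gg Nn, Bb Gg NN, Bb Gg Nn, Bb gg NN, Bb gg Nn}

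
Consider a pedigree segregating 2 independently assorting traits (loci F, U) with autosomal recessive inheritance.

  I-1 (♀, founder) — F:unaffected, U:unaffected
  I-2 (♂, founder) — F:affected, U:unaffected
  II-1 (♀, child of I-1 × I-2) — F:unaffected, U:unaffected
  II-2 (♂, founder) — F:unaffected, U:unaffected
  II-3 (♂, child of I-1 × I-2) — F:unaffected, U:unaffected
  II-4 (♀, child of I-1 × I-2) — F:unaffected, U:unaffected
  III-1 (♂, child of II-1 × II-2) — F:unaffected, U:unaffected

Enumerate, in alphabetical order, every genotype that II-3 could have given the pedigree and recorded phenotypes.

II-3 ∈ {Ff UU, Ff Uu}

F/I-1 un ·: FF|Ff
F/I-2 aff ·: ff
F/II-1 un I-1×I-2: Ff
F/II-2 un ·: FF|Ff
F/II-3 un I-1×I-2: Ff
F/II-4 un I-1×I-2: Ff
F/III-1 un II-1×II-2: FF|Ff
⇒ F over [I-1,I-2,II-1,II-2,II-3,II-4,III-1]: 8 consistent
U/I-1 un ·: UU|Uu
U/I-2 un ·: UU|Uu
U/II-1 un I-1×I-2: UU|Uu
U/II-2 un ·: UU|Uu
U/II-3 un I-1×I-2: UU|Uu
U/II-4 un I-1×I-2: UU|Uu
U/III-1 un II-1×II-2: UU|Uu
⇒ U over [I-1,I-2,II-1,II-2,II-3,II-4,III-1]: 87 consistent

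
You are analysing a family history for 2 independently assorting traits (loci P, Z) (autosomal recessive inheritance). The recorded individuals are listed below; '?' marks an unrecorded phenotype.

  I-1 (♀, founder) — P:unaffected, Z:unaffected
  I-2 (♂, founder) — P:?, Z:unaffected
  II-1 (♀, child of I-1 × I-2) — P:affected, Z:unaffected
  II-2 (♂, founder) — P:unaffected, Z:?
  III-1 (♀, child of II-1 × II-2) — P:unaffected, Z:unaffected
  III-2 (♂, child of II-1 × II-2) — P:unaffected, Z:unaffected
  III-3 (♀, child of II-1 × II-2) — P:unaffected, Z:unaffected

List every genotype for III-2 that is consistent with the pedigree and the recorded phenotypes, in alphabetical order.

P/I-1 un ·: Pp
P/I-2 ? ·: Pp|pp
P/II-1 aff I-1×I-2: pp
P/II-2 un ·: PP|Pp
P/III-1 un II-1×II-2: Pp
P/III-2 un II-1×II-2: Pp
P/III-3 un II-1×II-2: Pp
⇒ P over [I-1,I-2,II-1,II-2,III-1,III-2,III-3]: 4 consistent
Z/I-1 un ·: ZZ|Zz
Z/I-2 un ·: ZZ|Zz
Z/II-1 un I-1×I-2: ZZ|Zz
Z/II-2 ? ·: ZZ|Zz|zz
Z/III-1 un II-1×II-2: ZZ|Zz
Z/III-2 un II-1×II-2: ZZ|Zz
Z/III-3 un II-1×II-2: ZZ|Zz
⇒ Z over [I-1,I-2,II-1,II-2,III-1,III-2,III-3]: 91 consistent

III-2 ∈ {Pp ZZ, Pp Zz}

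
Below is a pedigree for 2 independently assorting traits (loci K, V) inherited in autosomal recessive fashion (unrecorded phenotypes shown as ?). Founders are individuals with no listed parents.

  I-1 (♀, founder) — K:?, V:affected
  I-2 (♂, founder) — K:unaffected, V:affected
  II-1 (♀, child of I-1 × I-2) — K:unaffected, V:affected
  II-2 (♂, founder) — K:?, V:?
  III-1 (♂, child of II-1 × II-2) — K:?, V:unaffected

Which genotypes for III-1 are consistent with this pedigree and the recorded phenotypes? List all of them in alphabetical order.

K/I-1 ? ·: KK|Kk|kk
K/I-2 un ·: KK|Kk
K/II-1 un I-1×I-2: KK|Kk
K/II-2 ? ·: KK|Kk|kk
K/III-1 ? II-1×II-2: KK|Kk|kk
⇒ K over [I-1,I-2,II-1,II-2,III-1]: 51 consistent
V/I-1 aff ·: vv
V/I-2 aff ·: vv
V/II-1 aff I-1×I-2: vv
V/II-2 ? ·: VV|Vv
V/III-1 un II-1×II-2: Vv
⇒ V over [I-1,I-2,II-1,II-2,III-1]: 2 consistent

III-1 ∈ {KK Vv, Kk Vv, kk Vv}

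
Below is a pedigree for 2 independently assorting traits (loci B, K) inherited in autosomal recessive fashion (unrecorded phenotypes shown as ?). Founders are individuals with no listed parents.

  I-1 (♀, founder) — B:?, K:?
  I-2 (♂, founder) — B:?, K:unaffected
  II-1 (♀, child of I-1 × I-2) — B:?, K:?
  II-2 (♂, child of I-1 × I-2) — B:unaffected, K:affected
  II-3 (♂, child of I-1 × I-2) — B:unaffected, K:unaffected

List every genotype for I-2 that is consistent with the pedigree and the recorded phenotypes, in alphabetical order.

B/I-1 ? ·: BB|Bb|bb
B/I-2 ? ·: BB|Bb|bb
B/II-1 ? I-1×I-2: BB|Bb|bb
B/II-2 un I-1×I-2: BB|Bb
B/II-3 un I-1×I-2: BB|Bb
⇒ B over [I-1,I-2,II-1,II-2,II-3]: 35 consistent
K/I-1 ? ·: Kk|kk
K/I-2 un ·: Kk
K/II-1 ? I-1×I-2: KK|Kk|kk
K/II-2 aff I-1×I-2: kk
K/II-3 un I-1×I-2: KK|Kk
⇒ K over [I-1,I-2,II-1,II-2,II-3]: 8 consistent

I-2 ∈ {BB Kk, Bb Kk, bb Kk}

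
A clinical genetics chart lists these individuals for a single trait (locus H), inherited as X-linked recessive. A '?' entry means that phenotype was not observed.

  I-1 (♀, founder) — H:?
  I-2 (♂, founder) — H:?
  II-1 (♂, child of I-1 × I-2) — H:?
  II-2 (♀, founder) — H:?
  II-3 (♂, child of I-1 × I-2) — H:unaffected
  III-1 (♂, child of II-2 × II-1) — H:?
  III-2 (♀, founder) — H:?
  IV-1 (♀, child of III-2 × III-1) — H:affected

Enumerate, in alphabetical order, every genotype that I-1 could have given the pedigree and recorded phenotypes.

I-1 ∈ {X^HX^H, X^HX^h}

H/I-1 ? ·: X^HX^H|X^HX^h
H/I-2 ? ·: X^HY|X^hY
H/II-1 ? I-1×I-2: X^HY|X^hY
H/II-2 ? ·: X^HX^h|X^hX^h
H/II-3 un I-1×I-2: X^HY
H/III-1 ? II-2×II-1: X^hY
H/III-2 ? ·: X^HX^h|X^hX^h
H/IV-1 aff III-2×III-1: X^hX^h
⇒ H over [I-1,I-2,II-1,II-2,II-3,III-1,III-2,IV-1]: 24 consistent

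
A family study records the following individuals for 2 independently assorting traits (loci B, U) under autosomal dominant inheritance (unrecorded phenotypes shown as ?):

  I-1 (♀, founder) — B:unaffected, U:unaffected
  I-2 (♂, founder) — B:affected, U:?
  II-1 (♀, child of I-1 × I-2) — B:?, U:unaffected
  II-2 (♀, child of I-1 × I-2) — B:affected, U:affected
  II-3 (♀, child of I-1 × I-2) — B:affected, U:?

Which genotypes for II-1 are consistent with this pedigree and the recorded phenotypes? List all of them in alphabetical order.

II-1 ∈ {Bb uu, bb uu}

B/I-1 un ·: bb
B/I-2 aff ·: Bb|BB
B/II-1 ? I-1×I-2: bb|Bb
B/II-2 aff I-1×I-2: Bb
B/II-3 aff I-1×I-2: Bb
⇒ B over [I-1,I-2,II-1,II-2,II-3]: 3 consistent
U/I-1 un ·: uu
U/I-2 ? ·: Uu
U/II-1 un I-1×I-2: uu
U/II-2 aff I-1×I-2: Uu
U/II-3 ? I-1×I-2: uu|Uu
⇒ U over [I-1,I-2,II-1,II-2,II-3]: 2 consistent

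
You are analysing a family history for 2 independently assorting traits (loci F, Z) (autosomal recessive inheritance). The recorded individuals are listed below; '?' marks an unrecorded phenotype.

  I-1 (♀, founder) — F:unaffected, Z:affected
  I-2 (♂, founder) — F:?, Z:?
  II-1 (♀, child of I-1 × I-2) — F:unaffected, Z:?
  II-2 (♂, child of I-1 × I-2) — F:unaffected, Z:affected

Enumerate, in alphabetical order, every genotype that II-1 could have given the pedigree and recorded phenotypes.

II-1 ∈ {FF Zz, FF zz, Ff Zz, Ff zz}

F/I-1 un ·: FF|Ff
F/I-2 ? ·: FF|Ff|ff
F/II-1 un I-1×I-2: FF|Ff
F/II-2 un I-1×I-2: FF|Ff
⇒ F over [I-1,I-2,II-1,II-2]: 15 consistent
Z/I-1 aff ·: zz
Z/I-2 ? ·: Zz|zz
Z/II-1 ? I-1×I-2: Zz|zz
Z/II-2 aff I-1×I-2: zz
⇒ Z over [I-1,I-2,II-1,II-2]: 3 consistent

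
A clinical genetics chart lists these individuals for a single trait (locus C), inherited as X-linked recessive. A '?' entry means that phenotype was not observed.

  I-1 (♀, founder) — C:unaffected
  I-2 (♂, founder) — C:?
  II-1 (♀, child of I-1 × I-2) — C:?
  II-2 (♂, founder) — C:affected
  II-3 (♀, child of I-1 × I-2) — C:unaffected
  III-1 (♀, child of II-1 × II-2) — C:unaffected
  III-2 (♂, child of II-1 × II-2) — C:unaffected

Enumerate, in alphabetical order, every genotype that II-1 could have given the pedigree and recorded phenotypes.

C/I-1 un ·: X^CX^C|X^CX^c
C/I-2 ? ·: X^CY|X^cY
C/II-1 ? I-1×I-2: X^CX^C|X^CX^c
C/II-2 aff ·: X^cY
C/II-3 un I-1×I-2: X^CX^C|X^CX^c
C/III-1 un II-1×II-2: X^CX^c
C/III-2 un II-1×II-2: X^CY
⇒ C over [I-1,I-2,II-1,II-2,II-3,III-1,III-2]: 7 consistent

II-1 ∈ {X^CX^C, X^CX^c}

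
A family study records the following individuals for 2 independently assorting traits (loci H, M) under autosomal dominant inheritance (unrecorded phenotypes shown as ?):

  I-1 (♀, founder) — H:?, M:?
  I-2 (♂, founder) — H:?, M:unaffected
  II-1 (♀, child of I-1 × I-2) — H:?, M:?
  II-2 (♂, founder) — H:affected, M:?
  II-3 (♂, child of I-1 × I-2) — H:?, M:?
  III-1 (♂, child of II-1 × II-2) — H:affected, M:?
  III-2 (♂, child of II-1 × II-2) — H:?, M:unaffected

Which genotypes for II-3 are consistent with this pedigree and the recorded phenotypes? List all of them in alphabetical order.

II-3 ∈ {HH Mm, HH mm, Hh Mm, Hh mm, hh Mm, hh mm}

H/I-1 ? ·: hh|Hh|HH
H/I-2 ? ·: hh|Hh|HH
H/II-1 ? I-1×I-2: hh|Hh|HH
H/II-2 aff ·: Hh|HH
H/II-3 ? I-1×I-2: hh|Hh|HH
H/III-1 aff II-1×II-2: Hh|HH
H/III-2 ? II-1×II-2: hh|Hh|HH
⇒ H over [I-1,I-2,II-1,II-2,II-3,III-1,III-2]: 194 consistent
M/I-1 ? ·: mm|Mm|MM
M/I-2 un ·: mm
M/II-1 ? I-1×I-2: mm|Mm
M/II-2 ? ·: mm|Mm
M/II-3 ? I-1×I-2: mm|Mm
M/III-1 ? II-1×II-2: mm|Mm|MM
M/III-2 un II-1×II-2: mm
⇒ M over [I-1,I-2,II-1,II-2,II-3,III-1,III-2]: 24 consistent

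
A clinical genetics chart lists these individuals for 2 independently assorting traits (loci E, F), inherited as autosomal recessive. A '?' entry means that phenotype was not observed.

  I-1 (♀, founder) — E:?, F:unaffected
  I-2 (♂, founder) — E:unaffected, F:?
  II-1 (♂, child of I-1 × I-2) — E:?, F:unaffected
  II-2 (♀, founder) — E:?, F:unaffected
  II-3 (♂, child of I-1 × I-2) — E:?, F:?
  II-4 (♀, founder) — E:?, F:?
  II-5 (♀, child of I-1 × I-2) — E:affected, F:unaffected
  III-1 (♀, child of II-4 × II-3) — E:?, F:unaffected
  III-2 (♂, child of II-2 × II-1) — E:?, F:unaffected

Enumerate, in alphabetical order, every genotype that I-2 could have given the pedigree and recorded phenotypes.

E/I-1 ? ·: Ee|ee
E/I-2 un ·: Ee
E/II-1 ? I-1×I-2: EE|Ee|ee
E/II-2 ? ·: EE|Ee|ee
E/II-3 ? I-1×I-2: EE|Ee|ee
E/II-4 ? ·: EE|Ee|ee
E/II-5 aff I-1×I-2: ee
E/III-1 ? II-4×II-3: EE|Ee|ee
E/III-2 ? II-2×II-1: EE|Ee|ee
⇒ E over [I-1,I-2,II-1,II-2,II-3,II-4,II-5,III-1,III-2]: 346 consistent
F/I-1 un ·: FF|Ff
F/I-2 ? ·: FF|Ff|ff
F/II-1 un I-1×I-2: FF|Ff
F/II-2 un ·: FF|Ff
F/II-3 ? I-1×I-2: FF|Ff|ff
F/II-4 ? ·: FF|Ff|ff
F/II-5 un I-1×I-2: FF|Ff
F/III-1 un II-4×II-3: FF|Ff
F/III-2 un II-2×II-1: FF|Ff
⇒ F over [I-1,I-2,II-1,II-2,II-3,II-4,II-5,III-1,III-2]: 466 consistent

I-2 ∈ {Ee FF, Ee Ff, Ee ff}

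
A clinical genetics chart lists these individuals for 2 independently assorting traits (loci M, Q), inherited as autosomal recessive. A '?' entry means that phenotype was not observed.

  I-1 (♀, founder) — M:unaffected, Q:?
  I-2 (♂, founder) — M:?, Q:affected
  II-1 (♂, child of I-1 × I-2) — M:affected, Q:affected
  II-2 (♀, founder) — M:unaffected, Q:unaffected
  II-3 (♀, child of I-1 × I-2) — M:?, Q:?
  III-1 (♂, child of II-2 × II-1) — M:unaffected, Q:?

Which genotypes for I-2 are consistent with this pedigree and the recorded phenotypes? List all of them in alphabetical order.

I-2 ∈ {Mm qq, mm qq}

M/I-1 un ·: Mm
M/I-2 ? ·: Mm|mm
M/II-1 aff I-1×I-2: mm
M/II-2 un ·: MM|Mm
M/II-3 ? I-1×I-2: MM|Mm|mm
M/III-1 un II-2×II-1: Mm
⇒ M over [I-1,I-2,II-1,II-2,II-3,III-1]: 10 consistent
Q/I-1 ? ·: Qq|qq
Q/I-2 aff ·: qq
Q/II-1 aff I-1×I-2: qq
Q/II-2 un ·: QQ|Qq
Q/II-3 ? I-1×I-2: Qq|qq
Q/III-1 ? II-2×II-1: Qq|qq
⇒ Q over [I-1,I-2,II-1,II-2,II-3,III-1]: 9 consistent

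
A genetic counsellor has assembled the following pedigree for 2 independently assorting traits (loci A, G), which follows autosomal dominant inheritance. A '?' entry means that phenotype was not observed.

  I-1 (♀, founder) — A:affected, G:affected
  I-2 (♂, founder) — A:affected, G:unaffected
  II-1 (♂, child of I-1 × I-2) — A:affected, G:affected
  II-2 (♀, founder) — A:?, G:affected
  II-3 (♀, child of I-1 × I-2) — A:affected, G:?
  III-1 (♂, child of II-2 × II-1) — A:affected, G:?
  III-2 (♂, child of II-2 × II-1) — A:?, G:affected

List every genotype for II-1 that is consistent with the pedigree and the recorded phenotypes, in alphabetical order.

A/I-1 aff ·: Aa|AA
A/I-2 aff ·: Aa|AA
A/II-1 aff I-1×I-2: Aa|AA
A/II-2 ? ·: aa|Aa|AA
A/II-3 aff I-1×I-2: Aa|AA
A/III-1 aff II-2×II-1: Aa|AA
A/III-2 ? II-2×II-1: aa|Aa|AA
⇒ A over [I-1,I-2,II-1,II-2,II-3,III-1,III-2]: 114 consistent
G/I-1 aff ·: Gg|GG
G/I-2 un ·: gg
G/II-1 aff I-1×I-2: Gg
G/II-2 aff ·: Gg|GG
G/II-3 ? I-1×I-2: gg|Gg
G/III-1 ? II-2×II-1: gg|Gg|GG
G/III-2 aff II-2×II-1: Gg|GG
⇒ G over [I-1,I-2,II-1,II-2,II-3,III-1,III-2]: 30 consistent

II-1 ∈ {AA Gg, Aa Gg}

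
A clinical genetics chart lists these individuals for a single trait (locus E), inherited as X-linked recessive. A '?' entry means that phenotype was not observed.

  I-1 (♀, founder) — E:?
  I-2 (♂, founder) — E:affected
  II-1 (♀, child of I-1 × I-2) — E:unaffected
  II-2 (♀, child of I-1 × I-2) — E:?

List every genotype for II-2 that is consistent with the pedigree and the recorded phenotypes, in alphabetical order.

E/I-1 ? ·: X^EX^E|X^EX^e
E/I-2 aff ·: X^eY
E/II-1 un I-1×I-2: X^EX^e
E/II-2 ? I-1×I-2: X^EX^e|X^eX^e
⇒ E over [I-1,I-2,II-1,II-2]: 3 consistent

II-2 ∈ {X^EX^e, X^eX^e}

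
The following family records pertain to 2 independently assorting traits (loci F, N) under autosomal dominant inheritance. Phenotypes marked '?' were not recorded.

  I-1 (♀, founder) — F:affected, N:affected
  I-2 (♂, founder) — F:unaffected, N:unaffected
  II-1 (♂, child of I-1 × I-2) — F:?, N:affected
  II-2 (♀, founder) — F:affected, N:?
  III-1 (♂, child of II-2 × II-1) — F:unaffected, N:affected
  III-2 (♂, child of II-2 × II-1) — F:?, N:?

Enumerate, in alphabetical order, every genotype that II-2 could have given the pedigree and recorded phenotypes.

II-2 ∈ {Ff NN, Ff Nn, Ff nn}

F/I-1 aff ·: Ff|FF
F/I-2 un ·: ff
F/II-1 ? I-1×I-2: ff|Ff
F/II-2 aff ·: Ff
F/III-1 un II-2×II-1: ff
F/III-2 ? II-2×II-1: ff|Ff|FF
⇒ F over [I-1,I-2,II-1,II-2,III-1,III-2]: 8 consistent
N/I-1 aff ·: Nn|NN
N/I-2 un ·: nn
N/II-1 aff I-1×I-2: Nn
N/II-2 ? ·: nn|Nn|NN
N/III-1 aff II-2×II-1: Nn|NN
N/III-2 ? II-2×II-1: nn|Nn|NN
⇒ N over [I-1,I-2,II-1,II-2,III-1,III-2]: 24 consistent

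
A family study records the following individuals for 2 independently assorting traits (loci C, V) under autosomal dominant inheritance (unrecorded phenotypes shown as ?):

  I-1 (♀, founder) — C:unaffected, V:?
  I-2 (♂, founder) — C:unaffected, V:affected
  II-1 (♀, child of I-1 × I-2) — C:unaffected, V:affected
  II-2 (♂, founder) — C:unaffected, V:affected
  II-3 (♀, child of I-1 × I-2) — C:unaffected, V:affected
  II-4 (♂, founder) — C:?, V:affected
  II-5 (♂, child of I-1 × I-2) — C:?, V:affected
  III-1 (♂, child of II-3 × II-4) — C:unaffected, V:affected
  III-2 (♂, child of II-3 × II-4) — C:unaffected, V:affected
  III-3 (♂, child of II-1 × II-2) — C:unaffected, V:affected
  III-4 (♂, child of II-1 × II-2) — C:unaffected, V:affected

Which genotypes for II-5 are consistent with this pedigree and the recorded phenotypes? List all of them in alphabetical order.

II-5 ∈ {cc VV, cc Vv}

C/I-1 un ·: cc
C/I-2 un ·: cc
C/II-1 un I-1×I-2: cc
C/II-2 un ·: cc
C/II-3 un I-1×I-2: cc
C/II-4 ? ·: cc|Cc
C/II-5 ? I-1×I-2: cc
C/III-1 un II-3×II-4: cc
C/III-2 un II-3×II-4: cc
C/III-3 un II-1×II-2: cc
C/III-4 un II-1×II-2: cc
⇒ C over [I-1,I-2,II-1,II-2,II-3,II-4,II-5,III-1,III-2,III-3,III-4]: 2 consistent
V/I-1 ? ·: vv|Vv|VV
V/I-2 aff ·: Vv|VV
V/II-1 aff I-1×I-2: Vv|VV
V/II-2 aff ·: Vv|VV
V/II-3 aff I-1×I-2: Vv|VV
V/II-4 aff ·: Vv|VV
V/II-5 aff I-1×I-2: Vv|VV
V/III-1 aff II-3×II-4: Vv|VV
V/III-2 aff II-3×II-4: Vv|VV
V/III-3 aff II-1×II-2: Vv|VV
V/III-4 aff II-1×II-2: Vv|VV
⇒ V over [I-1,I-2,II-1,II-2,II-3,II-4,II-5,III-1,III-2,III-3,III-4]: 1167 consistent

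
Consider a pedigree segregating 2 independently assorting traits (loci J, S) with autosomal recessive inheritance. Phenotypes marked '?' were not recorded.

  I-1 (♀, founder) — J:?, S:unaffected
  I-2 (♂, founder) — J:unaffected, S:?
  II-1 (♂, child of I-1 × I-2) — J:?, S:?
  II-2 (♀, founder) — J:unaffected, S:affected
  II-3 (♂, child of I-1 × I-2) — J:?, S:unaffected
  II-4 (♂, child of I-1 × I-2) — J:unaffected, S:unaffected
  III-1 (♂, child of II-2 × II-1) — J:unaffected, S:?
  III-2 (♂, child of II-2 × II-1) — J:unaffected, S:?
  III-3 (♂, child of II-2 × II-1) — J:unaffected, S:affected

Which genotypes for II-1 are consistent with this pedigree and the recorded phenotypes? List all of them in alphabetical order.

J/I-1 ? ·: JJ|Jj|jj
J/I-2 un ·: JJ|Jj
J/II-1 ? I-1×I-2: JJ|Jj|jj
J/II-2 un ·: JJ|Jj
J/II-3 ? I-1×I-2: JJ|Jj|jj
J/II-4 un I-1×I-2: JJ|Jj
J/III-1 un II-2×II-1: JJ|Jj
J/III-2 un II-2×II-1: JJ|Jj
J/III-3 un II-2×II-1: JJ|Jj
⇒ J over [I-1,I-2,II-1,II-2,II-3,II-4,III-1,III-2,III-3]: 423 consistent
S/I-1 un ·: SS|Ss
S/I-2 ? ·: SS|Ss|ss
S/II-1 ? I-1×I-2: Ss|ss
S/II-2 aff ·: ss
S/II-3 un I-1×I-2: SS|Ss
S/II-4 un I-1×I-2: SS|Ss
S/III-1 ? II-2×II-1: Ss|ss
S/III-2 ? II-2×II-1: Ss|ss
S/III-3 aff II-2×II-1: ss
⇒ S over [I-1,I-2,II-1,II-2,II-3,II-4,III-1,III-2,III-3]: 61 consistent

II-1 ∈ {JJ Ss, JJ ss, Jj Ss, Jj ss, jj Ss, jj ss}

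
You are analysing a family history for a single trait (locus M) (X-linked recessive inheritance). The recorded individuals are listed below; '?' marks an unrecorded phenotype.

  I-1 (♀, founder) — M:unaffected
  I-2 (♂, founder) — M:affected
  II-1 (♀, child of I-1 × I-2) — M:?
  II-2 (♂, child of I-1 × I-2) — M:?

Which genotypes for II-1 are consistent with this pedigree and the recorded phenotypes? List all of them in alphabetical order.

M/I-1 un ·: X^MX^M|X^MX^m
M/I-2 aff ·: X^mY
M/II-1 ? I-1×I-2: X^MX^m|X^mX^m
M/II-2 ? I-1×I-2: X^MY|X^mY
⇒ M over [I-1,I-2,II-1,II-2]: 5 consistent

II-1 ∈ {X^MX^m, X^mX^m}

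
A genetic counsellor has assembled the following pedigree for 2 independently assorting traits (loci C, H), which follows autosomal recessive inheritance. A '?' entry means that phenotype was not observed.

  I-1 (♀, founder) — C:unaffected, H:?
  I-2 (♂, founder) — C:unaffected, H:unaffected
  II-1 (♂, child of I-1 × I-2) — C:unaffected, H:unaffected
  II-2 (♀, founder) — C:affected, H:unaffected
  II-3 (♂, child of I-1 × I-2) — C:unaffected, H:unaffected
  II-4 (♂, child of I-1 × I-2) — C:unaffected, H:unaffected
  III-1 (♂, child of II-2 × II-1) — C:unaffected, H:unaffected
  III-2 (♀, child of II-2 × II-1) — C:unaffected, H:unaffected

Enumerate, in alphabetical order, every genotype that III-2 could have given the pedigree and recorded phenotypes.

III-2 ∈ {Cc HH, Cc Hh}

C/I-1 un ·: CC|Cc
C/I-2 un ·: CC|Cc
C/II-1 un I-1×I-2: CC|Cc
C/II-2 aff ·: cc
C/II-3 un I-1×I-2: CC|Cc
C/II-4 un I-1×I-2: CC|Cc
C/III-1 un II-2×II-1: Cc
C/III-2 un II-2×II-1: Cc
⇒ C over [I-1,I-2,II-1,II-2,II-3,II-4,III-1,III-2]: 25 consistent
H/I-1 ? ·: HH|Hh|hh
H/I-2 un ·: HH|Hh
H/II-1 un I-1×I-2: HH|Hh
H/II-2 un ·: HH|Hh
H/II-3 un I-1×I-2: HH|Hh
H/II-4 un I-1×I-2: HH|Hh
H/III-1 un II-2×II-1: HH|Hh
H/III-2 un II-2×II-1: HH|Hh
⇒ H over [I-1,I-2,II-1,II-2,II-3,II-4,III-1,III-2]: 177 consistent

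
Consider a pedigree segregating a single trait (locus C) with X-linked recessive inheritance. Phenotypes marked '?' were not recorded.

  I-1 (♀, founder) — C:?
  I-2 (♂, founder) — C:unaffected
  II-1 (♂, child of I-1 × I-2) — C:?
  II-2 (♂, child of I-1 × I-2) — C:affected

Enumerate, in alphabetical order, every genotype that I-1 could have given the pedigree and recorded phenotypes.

C/I-1 ? ·: X^CX^c|X^cX^c
C/I-2 un ·: X^CY
C/II-1 ? I-1×I-2: X^CY|X^cY
C/II-2 aff I-1×I-2: X^cY
⇒ C over [I-1,I-2,II-1,II-2]: 3 consistent

I-1 ∈ {X^CX^c, X^cX^c}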